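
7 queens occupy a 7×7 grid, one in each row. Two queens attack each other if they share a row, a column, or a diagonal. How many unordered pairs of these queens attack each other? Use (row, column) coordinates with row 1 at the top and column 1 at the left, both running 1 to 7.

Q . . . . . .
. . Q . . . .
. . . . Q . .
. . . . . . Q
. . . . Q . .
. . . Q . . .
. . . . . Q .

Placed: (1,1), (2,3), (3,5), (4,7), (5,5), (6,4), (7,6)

Same column: (3,5)–(5,5) (column 5).
Same diagonal: (1,1)–(5,5) (|1−5| = |1−5| = 4); (5,5)–(6,4) (|5−6| = |5−4| = 1).
Total attacking pairs: 3.

3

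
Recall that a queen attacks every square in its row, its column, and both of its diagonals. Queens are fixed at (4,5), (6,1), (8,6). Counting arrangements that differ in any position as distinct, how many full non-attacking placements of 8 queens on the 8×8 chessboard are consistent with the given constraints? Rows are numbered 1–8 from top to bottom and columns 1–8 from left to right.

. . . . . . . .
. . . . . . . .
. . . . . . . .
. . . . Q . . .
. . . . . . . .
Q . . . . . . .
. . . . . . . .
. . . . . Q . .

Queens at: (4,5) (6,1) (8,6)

Branch on row 1: col 3 → 0; col 4 → 1; col 7 → 1.
Sum: 0 + 1 + 1 = 2.

2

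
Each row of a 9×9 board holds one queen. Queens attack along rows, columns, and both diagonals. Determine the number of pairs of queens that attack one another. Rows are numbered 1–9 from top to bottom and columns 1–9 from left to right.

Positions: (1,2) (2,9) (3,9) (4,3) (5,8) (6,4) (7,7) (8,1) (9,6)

1

Same column: (2,9)–(3,9) (column 9).
Total attacking pairs: 1.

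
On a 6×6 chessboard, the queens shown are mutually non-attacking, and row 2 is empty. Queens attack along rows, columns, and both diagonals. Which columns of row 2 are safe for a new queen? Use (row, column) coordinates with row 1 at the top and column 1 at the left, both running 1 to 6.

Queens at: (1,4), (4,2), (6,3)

columns 1, 6

(1,4) attacks row 2 at column 4 and diagonals 3, 5.
(4,2) attacks row 2 at column 2 and diagonals 4.
(6,3) attacks row 2 at column 3.
Attacked columns: {2, 3, 4, 5}. Safe: {1, 6}.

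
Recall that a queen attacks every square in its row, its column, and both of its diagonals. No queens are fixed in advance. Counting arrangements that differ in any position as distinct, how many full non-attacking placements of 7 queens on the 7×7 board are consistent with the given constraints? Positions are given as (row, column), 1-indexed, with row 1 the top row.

40

Branch on row 1: col 1 → 4; col 2 → 7; col 3 → 6; col 4 → 6; col 5 → 6; col 6 → 7; col 7 → 4.
Sum: 4 + 7 + 6 + 6 + 6 + 7 + 4 = 40.
(This is the classic 7-queens count.)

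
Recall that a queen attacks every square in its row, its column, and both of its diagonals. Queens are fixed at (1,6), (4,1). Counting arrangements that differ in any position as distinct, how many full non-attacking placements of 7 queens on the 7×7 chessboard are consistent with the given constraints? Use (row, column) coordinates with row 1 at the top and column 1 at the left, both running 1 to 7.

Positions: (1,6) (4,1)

Branch on row 2: col 2 → 1; col 4 → 1.
Sum: 1 + 1 = 2.

2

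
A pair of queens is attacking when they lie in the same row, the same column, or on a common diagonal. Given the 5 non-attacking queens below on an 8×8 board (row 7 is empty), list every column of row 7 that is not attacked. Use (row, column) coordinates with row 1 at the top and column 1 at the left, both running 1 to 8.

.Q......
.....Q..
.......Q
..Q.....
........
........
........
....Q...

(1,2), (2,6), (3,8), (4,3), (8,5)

(1,2) attacks row 7 at column 2 and diagonals 8.
(2,6) attacks row 7 at column 6 and diagonals 1.
(3,8) attacks row 7 at column 8 and diagonals 4.
(4,3) attacks row 7 at column 3 and diagonals 6.
(8,5) attacks row 7 at column 5 and diagonals 4, 6.
Attacked columns: {1, 2, 3, 4, 5, 6, 8}. Safe: {7}.

columns 7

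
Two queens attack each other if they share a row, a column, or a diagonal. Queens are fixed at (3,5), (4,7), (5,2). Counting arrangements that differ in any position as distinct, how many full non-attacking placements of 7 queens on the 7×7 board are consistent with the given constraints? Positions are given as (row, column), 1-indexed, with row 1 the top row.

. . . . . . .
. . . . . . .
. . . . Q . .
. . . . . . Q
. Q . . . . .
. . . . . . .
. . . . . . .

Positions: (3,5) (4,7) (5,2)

1

Branch on row 1: col 1 → 1.
Sum: 1 = 1.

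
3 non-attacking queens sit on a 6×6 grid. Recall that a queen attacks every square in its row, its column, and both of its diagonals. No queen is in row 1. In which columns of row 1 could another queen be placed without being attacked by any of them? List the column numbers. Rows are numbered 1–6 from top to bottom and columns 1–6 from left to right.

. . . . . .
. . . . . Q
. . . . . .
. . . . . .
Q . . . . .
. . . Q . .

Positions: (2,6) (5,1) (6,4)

columns 2, 3

(2,6) attacks row 1 at column 6 and diagonals 5.
(5,1) attacks row 1 at column 1 and diagonals 5.
(6,4) attacks row 1 at column 4.
Attacked columns: {1, 4, 5, 6}. Safe: {2, 3}.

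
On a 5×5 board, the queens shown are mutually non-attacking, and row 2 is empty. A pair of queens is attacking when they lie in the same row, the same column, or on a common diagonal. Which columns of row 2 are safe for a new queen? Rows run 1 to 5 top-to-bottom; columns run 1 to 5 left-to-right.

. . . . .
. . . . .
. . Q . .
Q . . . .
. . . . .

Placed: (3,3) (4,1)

columns 5

(3,3) attacks row 2 at column 3 and diagonals 2, 4.
(4,1) attacks row 2 at column 1 and diagonals 3.
Attacked columns: {1, 2, 3, 4}. Safe: {5}.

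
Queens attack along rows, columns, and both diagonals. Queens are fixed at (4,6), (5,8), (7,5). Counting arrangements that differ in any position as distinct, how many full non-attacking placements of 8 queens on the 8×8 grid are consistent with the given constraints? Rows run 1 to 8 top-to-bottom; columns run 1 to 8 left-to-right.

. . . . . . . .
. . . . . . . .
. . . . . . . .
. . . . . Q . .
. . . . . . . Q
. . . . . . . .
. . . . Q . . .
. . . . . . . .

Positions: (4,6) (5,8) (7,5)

Branch on row 1: col 1 → 1; col 2 → 0; col 7 → 0.
Sum: 1 + 0 + 0 = 1.

1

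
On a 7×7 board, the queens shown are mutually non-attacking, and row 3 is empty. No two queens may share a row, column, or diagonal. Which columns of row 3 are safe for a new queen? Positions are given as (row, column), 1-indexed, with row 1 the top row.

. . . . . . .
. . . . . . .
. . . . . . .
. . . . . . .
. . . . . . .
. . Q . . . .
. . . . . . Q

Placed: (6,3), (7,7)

columns 1, 2, 4, 5

(6,3) attacks row 3 at column 3 and diagonals 6.
(7,7) attacks row 3 at column 7 and diagonals 3.
Attacked columns: {3, 6, 7}. Safe: {1, 2, 4, 5}.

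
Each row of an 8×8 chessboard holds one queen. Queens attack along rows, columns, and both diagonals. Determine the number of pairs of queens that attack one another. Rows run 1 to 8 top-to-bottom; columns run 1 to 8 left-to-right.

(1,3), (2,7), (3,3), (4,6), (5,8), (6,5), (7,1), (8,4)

2

Same column: (1,3)–(3,3) (column 3).
Same diagonal: (1,3)–(4,6) (|1−4| = |3−6| = 3).
Total attacking pairs: 2.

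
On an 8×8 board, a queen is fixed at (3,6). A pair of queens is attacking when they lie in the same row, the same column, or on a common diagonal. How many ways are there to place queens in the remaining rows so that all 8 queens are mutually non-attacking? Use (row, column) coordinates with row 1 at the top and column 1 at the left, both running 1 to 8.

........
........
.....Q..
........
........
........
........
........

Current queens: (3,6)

4

Branch on row 1: col 1 → 0; col 2 → 2; col 3 → 0; col 5 → 1; col 7 → 1.
Sum: 0 + 2 + 0 + 1 + 1 = 4.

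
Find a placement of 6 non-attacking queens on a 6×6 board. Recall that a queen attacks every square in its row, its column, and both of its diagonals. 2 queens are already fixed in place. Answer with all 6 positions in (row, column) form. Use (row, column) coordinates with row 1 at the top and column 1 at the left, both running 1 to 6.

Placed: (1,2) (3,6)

(1,2) (2,4) (3,6) (4,1) (5,3) (6,5)

Row 2: attacked by (1,2)→{1,2,3}; (3,6)→{5,6}. Safe: 4. Place at column 4.
Row 4: attacked by (1,2)→{2,5}; (2,4)→{2,4,6}; (3,6)→{5,6}. Safe: 1, 3. Place at column 1.
Row 5: attacked by (1,2)→{2,6}; (2,4)→{1,4}; (3,6)→{4,6}; (4,1)→{1,2}. Safe: 3, 5. Place at column 3.
Row 6: attacked by (1,2)→{2}; (2,4)→{4}; (3,6)→{3,6}; (4,1)→{1,3}; (5,3)→{2,3,4}. Safe: 5. Place at column 5.
Columns [2, 4, 6, 1, 3, 5], r−c [-1, -2, -3, 3, 2, 1], r+c [3, 6, 9, 5, 8, 11] are all distinct, so no two queens attack.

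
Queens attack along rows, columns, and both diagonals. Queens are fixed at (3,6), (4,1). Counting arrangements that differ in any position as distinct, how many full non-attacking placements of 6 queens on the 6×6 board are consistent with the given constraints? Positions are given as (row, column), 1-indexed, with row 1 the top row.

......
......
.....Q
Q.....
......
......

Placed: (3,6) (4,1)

1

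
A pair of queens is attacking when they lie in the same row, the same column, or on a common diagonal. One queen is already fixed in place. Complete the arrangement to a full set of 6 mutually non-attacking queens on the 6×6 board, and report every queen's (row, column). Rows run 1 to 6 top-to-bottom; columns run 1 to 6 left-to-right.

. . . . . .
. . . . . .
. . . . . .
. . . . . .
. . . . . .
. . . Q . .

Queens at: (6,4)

(1,3) (2,6) (3,2) (4,5) (5,1) (6,4)

Row 1: attacked by (6,4)→{4}. Safe: 1, 2, 3, 5, 6. Place at column 3.
Row 2: attacked by (1,3)→{2,3,4}; (6,4)→{4}. Safe: 1, 5, 6. Place at column 6.
Row 3: attacked by (1,3)→{1,3,5}; (2,6)→{5,6}; (6,4)→{1,4}. Safe: 2. Place at column 2.
Row 4: attacked by (1,3)→{3,6}; (2,6)→{4,6}; (3,2)→{1,2,3}; (6,4)→{2,4,6}. Safe: 5. Place at column 5.
Row 5: attacked by (1,3)→{3}; (2,6)→{3,6}; (3,2)→{2,4}; (4,5)→{4,5,6}; (6,4)→{3,4,5}. Safe: 1. Place at column 1.
Columns [3, 6, 2, 5, 1, 4], r−c [-2, -4, 1, -1, 4, 2], r+c [4, 8, 5, 9, 6, 10] are all distinct, so no two queens attack.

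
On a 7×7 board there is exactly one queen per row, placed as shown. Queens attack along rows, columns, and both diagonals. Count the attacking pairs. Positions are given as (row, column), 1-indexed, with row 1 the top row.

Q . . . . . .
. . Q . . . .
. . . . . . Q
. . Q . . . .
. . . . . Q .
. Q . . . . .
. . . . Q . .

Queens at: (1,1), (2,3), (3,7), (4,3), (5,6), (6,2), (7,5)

2

Same column: (2,3)–(4,3) (column 3).
Same diagonal: (2,3)–(5,6) (|2−5| = |3−6| = 3).
Total attacking pairs: 2.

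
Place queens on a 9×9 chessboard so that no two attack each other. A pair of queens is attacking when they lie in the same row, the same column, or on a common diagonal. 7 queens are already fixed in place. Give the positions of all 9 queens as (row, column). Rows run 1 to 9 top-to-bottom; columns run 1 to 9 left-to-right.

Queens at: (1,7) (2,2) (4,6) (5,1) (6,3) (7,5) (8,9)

Row 3: attacked by (1,7)→{5,7,9}; (2,2)→{1,2,3}; (4,6)→{5,6,7}; (5,1)→{1,3}; (6,3)→{3,6}; (7,5)→{1,5,9}; (8,9)→{4,9}. Safe: 8. Place at column 8.
Row 9: attacked by (1,7)→{7}; (2,2)→{2,9}; (3,8)→{2,8}; (4,6)→{1,6}; (5,1)→{1,5}; (6,3)→{3,6}; (7,5)→{3,5,7}; (8,9)→{8,9}. Safe: 4. Place at column 4.
Columns [7, 2, 8, 6, 1, 3, 5, 9, 4], r−c [-6, 0, -5, -2, 4, 3, 2, -1, 5], r+c [8, 4, 11, 10, 6, 9, 12, 17, 13] are all distinct, so no two queens attack.

(1,7) (2,2) (3,8) (4,6) (5,1) (6,3) (7,5) (8,9) (9,4)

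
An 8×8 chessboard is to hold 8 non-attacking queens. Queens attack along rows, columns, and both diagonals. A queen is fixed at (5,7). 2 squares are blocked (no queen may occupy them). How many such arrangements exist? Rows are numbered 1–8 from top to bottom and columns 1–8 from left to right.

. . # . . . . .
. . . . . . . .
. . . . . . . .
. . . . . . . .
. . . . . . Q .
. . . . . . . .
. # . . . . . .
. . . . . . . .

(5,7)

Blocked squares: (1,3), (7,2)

7

Branch on row 1: col 1 → 0; col 2 → 0; col 4 → 3; col 5 → 3; col 6 → 0; col 8 → 1.
Sum: 0 + 0 + 3 + 3 + 0 + 1 = 7.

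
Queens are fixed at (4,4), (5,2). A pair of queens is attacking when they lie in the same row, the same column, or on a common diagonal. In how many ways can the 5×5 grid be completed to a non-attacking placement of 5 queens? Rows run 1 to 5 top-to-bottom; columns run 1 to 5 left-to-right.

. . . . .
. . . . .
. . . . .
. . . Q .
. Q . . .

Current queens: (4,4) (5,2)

Branch on row 1: col 3 → 0; col 5 → 1.
Sum: 0 + 1 = 1.

1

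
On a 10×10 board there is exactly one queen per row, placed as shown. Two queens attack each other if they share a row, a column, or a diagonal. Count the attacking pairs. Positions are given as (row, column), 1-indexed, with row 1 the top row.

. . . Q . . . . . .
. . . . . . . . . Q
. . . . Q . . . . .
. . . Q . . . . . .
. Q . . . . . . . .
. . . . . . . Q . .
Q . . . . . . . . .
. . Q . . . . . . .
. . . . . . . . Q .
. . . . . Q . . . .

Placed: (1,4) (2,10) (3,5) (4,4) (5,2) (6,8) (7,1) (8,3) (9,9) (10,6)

Same column: (1,4)–(4,4) (column 4).
Same diagonal: (3,5)–(4,4) (|3−4| = |5−4| = 1); (3,5)–(6,8) (|3−6| = |5−8| = 3); (3,5)–(7,1) (|3−7| = |5−1| = 4); (4,4)–(7,1) (|4−7| = |4−1| = 3); (4,4)–(9,9) (|4−9| = |4−9| = 5).
Total attacking pairs: 6.

6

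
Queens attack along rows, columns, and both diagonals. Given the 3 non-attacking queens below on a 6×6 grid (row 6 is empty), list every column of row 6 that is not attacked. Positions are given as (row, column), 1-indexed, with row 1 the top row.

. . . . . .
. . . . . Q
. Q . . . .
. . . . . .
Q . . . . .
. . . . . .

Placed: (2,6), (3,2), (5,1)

columns 3, 4

(2,6) attacks row 6 at column 6 and diagonals 2.
(3,2) attacks row 6 at column 2 and diagonals 5.
(5,1) attacks row 6 at column 1 and diagonals 2.
Attacked columns: {1, 2, 5, 6}. Safe: {3, 4}.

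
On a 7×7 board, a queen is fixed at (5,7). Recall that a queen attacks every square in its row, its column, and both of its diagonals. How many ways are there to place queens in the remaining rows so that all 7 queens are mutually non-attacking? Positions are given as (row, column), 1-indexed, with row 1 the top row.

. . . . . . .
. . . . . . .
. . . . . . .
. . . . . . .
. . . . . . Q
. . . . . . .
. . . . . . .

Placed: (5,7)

6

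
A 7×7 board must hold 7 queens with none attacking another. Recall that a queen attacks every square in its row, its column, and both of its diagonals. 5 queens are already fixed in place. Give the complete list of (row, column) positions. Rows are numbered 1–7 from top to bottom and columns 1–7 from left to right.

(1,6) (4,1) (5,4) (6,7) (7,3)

(1,6) (2,2) (3,5) (4,1) (5,4) (6,7) (7,3)

Row 2: attacked by (1,6)→{5,6,7}; (4,1)→{1,3}; (5,4)→{1,4,7}; (6,7)→{3,7}; (7,3)→{3}. Safe: 2. Place at column 2.
Row 3: attacked by (1,6)→{4,6}; (2,2)→{1,2,3}; (4,1)→{1,2}; (5,4)→{2,4,6}; (6,7)→{4,7}; (7,3)→{3,7}. Safe: 5. Place at column 5.
Columns [6, 2, 5, 1, 4, 7, 3], r−c [-5, 0, -2, 3, 1, -1, 4], r+c [7, 4, 8, 5, 9, 13, 10] are all distinct, so no two queens attack.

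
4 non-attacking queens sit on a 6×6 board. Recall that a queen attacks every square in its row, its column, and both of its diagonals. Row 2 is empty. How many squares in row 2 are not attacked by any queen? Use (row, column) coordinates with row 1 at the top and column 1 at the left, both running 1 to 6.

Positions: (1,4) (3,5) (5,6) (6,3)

2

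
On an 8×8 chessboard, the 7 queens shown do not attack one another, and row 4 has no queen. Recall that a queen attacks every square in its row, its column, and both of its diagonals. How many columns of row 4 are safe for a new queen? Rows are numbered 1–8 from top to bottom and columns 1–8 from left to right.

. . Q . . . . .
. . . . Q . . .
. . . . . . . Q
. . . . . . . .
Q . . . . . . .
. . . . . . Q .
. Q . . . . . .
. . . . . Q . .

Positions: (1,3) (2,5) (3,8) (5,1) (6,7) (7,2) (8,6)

1

(1,3) attacks row 4 at column 3 and diagonals 6.
(2,5) attacks row 4 at column 5 and diagonals 3, 7.
(3,8) attacks row 4 at column 8 and diagonals 7.
(5,1) attacks row 4 at column 1 and diagonals 2.
(6,7) attacks row 4 at column 7 and diagonals 5.
(7,2) attacks row 4 at column 2 and diagonals 5.
(8,6) attacks row 4 at column 6 and diagonals 2.
Attacked columns: {1, 2, 3, 5, 6, 7, 8}. Safe: {4}.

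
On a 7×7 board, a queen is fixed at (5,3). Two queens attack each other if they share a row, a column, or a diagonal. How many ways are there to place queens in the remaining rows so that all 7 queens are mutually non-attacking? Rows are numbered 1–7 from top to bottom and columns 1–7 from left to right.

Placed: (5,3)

6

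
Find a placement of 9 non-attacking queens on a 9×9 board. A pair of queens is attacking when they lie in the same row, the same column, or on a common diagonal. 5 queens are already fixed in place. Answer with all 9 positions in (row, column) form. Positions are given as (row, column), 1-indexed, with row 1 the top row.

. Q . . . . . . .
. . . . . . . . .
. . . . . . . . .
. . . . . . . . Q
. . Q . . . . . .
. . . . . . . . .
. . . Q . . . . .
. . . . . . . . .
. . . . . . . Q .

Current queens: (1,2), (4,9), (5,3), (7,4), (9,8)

Row 2: attacked by (1,2)→{1,2,3}; (4,9)→{7,9}; (5,3)→{3,6}; (7,4)→{4,9}; (9,8)→{1,8}. Safe: 5. Place at column 5.
Row 3: attacked by (1,2)→{2,4}; (2,5)→{4,5,6}; (4,9)→{8,9}; (5,3)→{1,3,5}; (7,4)→{4,8}; (9,8)→{2,8}. Safe: 7. Place at column 7.
Row 6: attacked by (1,2)→{2,7}; (2,5)→{1,5,9}; (3,7)→{4,7}; (4,9)→{7,9}; (5,3)→{2,3,4}; (7,4)→{3,4,5}; (9,8)→{5,8}. Safe: 6. Place at column 6.
Row 8: attacked by (1,2)→{2,9}; (2,5)→{5}; (3,7)→{2,7}; (4,9)→{5,9}; (5,3)→{3,6}; (6,6)→{4,6,8}; (7,4)→{3,4,5}; (9,8)→{7,8,9}. Safe: 1. Place at column 1.
Columns [2, 5, 7, 9, 3, 6, 4, 1, 8], r−c [-1, -3, -4, -5, 2, 0, 3, 7, 1], r+c [3, 7, 10, 13, 8, 12, 11, 9, 17] are all distinct, so no two queens attack.

(1,2) (2,5) (3,7) (4,9) (5,3) (6,6) (7,4) (8,1) (9,8)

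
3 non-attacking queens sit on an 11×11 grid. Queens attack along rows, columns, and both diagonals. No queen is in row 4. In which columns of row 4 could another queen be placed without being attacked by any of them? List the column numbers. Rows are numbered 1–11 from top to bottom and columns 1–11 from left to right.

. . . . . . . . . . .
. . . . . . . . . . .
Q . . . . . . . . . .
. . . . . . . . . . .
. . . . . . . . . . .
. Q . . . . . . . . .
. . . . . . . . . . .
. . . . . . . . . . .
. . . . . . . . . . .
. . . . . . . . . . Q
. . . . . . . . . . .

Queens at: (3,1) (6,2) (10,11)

(3,1) attacks row 4 at column 1 and diagonals 2.
(6,2) attacks row 4 at column 2 and diagonals 4.
(10,11) attacks row 4 at column 11 and diagonals 5.
Attacked columns: {1, 2, 4, 5, 11}. Safe: {3, 6, 7, 8, 9, 10}.

columns 3, 6, 7, 8, 9, 10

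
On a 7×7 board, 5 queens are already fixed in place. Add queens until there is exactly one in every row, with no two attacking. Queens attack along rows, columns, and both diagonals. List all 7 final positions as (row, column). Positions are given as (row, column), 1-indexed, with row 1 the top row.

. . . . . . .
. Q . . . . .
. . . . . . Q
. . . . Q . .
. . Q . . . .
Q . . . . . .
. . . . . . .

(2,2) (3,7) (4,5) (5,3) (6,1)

Row 1: attacked by (2,2)→{1,2,3}; (3,7)→{5,7}; (4,5)→{2,5}; (5,3)→{3,7}; (6,1)→{1,6}. Safe: 4. Place at column 4.
Row 7: attacked by (1,4)→{4}; (2,2)→{2,7}; (3,7)→{3,7}; (4,5)→{2,5}; (5,3)→{1,3,5}; (6,1)→{1,2}. Safe: 6. Place at column 6.
Columns [4, 2, 7, 5, 3, 1, 6], r−c [-3, 0, -4, -1, 2, 5, 1], r+c [5, 4, 10, 9, 8, 7, 13] are all distinct, so no two queens attack.

(1,4) (2,2) (3,7) (4,5) (5,3) (6,1) (7,6)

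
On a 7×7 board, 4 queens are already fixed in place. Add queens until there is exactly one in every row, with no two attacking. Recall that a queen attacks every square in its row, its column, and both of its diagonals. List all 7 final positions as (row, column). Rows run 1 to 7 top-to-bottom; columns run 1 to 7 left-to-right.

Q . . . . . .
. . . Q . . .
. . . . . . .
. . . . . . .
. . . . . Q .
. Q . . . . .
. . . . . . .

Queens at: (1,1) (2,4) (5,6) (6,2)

Row 3: attacked by (1,1)→{1,3}; (2,4)→{3,4,5}; (5,6)→{4,6}; (6,2)→{2,5}. Safe: 7. Place at column 7.
Row 4: attacked by (1,1)→{1,4}; (2,4)→{2,4,6}; (3,7)→{6,7}; (5,6)→{5,6,7}; (6,2)→{2,4}. Safe: 3. Place at column 3.
Row 7: attacked by (1,1)→{1,7}; (2,4)→{4}; (3,7)→{3,7}; (4,3)→{3,6}; (5,6)→{4,6}; (6,2)→{1,2,3}. Safe: 5. Place at column 5.
Columns [1, 4, 7, 3, 6, 2, 5], r−c [0, -2, -4, 1, -1, 4, 2], r+c [2, 6, 10, 7, 11, 8, 12] are all distinct, so no two queens attack.

(1,1) (2,4) (3,7) (4,3) (5,6) (6,2) (7,5)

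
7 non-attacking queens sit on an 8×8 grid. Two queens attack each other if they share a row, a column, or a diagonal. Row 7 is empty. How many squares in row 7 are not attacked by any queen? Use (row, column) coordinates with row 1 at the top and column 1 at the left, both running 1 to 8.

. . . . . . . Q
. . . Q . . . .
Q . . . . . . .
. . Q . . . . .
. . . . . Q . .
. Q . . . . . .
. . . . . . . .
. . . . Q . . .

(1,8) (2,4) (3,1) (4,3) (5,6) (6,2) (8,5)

1

(1,8) attacks row 7 at column 8 and diagonals 2.
(2,4) attacks row 7 at column 4.
(3,1) attacks row 7 at column 1 and diagonals 5.
(4,3) attacks row 7 at column 3 and diagonals 6.
(5,6) attacks row 7 at column 6 and diagonals 4, 8.
(6,2) attacks row 7 at column 2 and diagonals 1, 3.
(8,5) attacks row 7 at column 5 and diagonals 4, 6.
Attacked columns: {1, 2, 3, 4, 5, 6, 8}. Safe: {7}.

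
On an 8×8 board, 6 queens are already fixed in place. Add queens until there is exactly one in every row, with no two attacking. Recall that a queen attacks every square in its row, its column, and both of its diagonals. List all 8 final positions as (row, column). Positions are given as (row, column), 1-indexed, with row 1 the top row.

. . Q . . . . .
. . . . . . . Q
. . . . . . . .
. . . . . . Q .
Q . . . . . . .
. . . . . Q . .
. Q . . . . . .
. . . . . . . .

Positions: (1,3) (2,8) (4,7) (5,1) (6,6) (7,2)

(1,3) (2,8) (3,4) (4,7) (5,1) (6,6) (7,2) (8,5)

Row 3: attacked by (1,3)→{1,3,5}; (2,8)→{7,8}; (4,7)→{6,7,8}; (5,1)→{1,3}; (6,6)→{3,6}; (7,2)→{2,6}. Safe: 4. Place at column 4.
Row 8: attacked by (1,3)→{3}; (2,8)→{2,8}; (3,4)→{4}; (4,7)→{3,7}; (5,1)→{1,4}; (6,6)→{4,6,8}; (7,2)→{1,2,3}. Safe: 5. Place at column 5.
Columns [3, 8, 4, 7, 1, 6, 2, 5], r−c [-2, -6, -1, -3, 4, 0, 5, 3], r+c [4, 10, 7, 11, 6, 12, 9, 13] are all distinct, so no two queens attack.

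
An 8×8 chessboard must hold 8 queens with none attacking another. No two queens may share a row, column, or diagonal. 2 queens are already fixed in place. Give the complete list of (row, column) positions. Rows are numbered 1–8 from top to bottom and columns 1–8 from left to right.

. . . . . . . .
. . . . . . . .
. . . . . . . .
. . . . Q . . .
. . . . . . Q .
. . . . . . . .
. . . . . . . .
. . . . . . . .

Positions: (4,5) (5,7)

(1,4) (2,8) (3,1) (4,5) (5,7) (6,2) (7,6) (8,3)

Row 1: attacked by (4,5)→{2,5,8}; (5,7)→{3,7}. Safe: 1, 4, 6. Place at column 4.
Row 2: attacked by (1,4)→{3,4,5}; (4,5)→{3,5,7}; (5,7)→{4,7}. Safe: 1, 2, 6, 8. Place at column 8.
Row 3: attacked by (1,4)→{2,4,6}; (2,8)→{7,8}; (4,5)→{4,5,6}; (5,7)→{5,7}. Safe: 1, 3. Place at column 1.
Row 6: attacked by (1,4)→{4}; (2,8)→{4,8}; (3,1)→{1,4}; (4,5)→{3,5,7}; (5,7)→{6,7,8}. Safe: 2. Place at column 2.
Row 7: attacked by (1,4)→{4}; (2,8)→{3,8}; (3,1)→{1,5}; (4,5)→{2,5,8}; (5,7)→{5,7}; (6,2)→{1,2,3}. Safe: 6. Place at column 6.
Row 8: attacked by (1,4)→{4}; (2,8)→{2,8}; (3,1)→{1,6}; (4,5)→{1,5}; (5,7)→{4,7}; (6,2)→{2,4}; (7,6)→{5,6,7}. Safe: 3. Place at column 3.
Columns [4, 8, 1, 5, 7, 2, 6, 3], r−c [-3, -6, 2, -1, -2, 4, 1, 5], r+c [5, 10, 4, 9, 12, 8, 13, 11] are all distinct, so no two queens attack.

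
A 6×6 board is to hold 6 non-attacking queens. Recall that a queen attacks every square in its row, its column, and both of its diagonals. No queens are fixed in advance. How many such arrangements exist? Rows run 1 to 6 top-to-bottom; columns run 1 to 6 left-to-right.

4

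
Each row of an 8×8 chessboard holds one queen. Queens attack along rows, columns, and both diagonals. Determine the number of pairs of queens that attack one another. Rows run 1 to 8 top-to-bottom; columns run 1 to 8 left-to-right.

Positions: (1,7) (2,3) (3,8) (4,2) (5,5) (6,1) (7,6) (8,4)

0

All columns are distinct and no two queens satisfy |Δrow| = |Δcol|, so no pair attacks.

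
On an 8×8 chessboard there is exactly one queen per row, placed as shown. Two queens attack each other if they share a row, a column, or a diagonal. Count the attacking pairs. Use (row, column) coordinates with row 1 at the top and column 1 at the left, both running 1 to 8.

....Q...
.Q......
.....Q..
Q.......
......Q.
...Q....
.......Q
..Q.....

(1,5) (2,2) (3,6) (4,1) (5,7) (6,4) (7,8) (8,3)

0

All columns are distinct and no two queens satisfy |Δrow| = |Δcol|, so no pair attacks.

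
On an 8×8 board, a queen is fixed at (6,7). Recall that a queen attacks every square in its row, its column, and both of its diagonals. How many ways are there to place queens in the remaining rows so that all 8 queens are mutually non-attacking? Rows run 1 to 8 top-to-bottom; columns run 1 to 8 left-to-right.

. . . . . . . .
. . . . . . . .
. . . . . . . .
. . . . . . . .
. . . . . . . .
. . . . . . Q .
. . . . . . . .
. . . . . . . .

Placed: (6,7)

14

Branch on row 1: col 1 → 1; col 3 → 4; col 4 → 3; col 5 → 3; col 6 → 2; col 8 → 1.
Sum: 1 + 4 + 3 + 3 + 2 + 1 = 14.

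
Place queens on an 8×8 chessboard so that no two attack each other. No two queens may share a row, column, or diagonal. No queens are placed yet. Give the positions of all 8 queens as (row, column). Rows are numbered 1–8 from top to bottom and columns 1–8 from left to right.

(1,6) (2,1) (3,5) (4,2) (5,8) (6,3) (7,7) (8,4)

Row 1: Safe: 1, 2, 3, 4, 5, 6, 7, 8. Place at column 6.
Row 2: attacked by (1,6)→{5,6,7}. Safe: 1, 2, 3, 4, 8. Place at column 1.
Row 3: attacked by (1,6)→{4,6,8}; (2,1)→{1,2}. Safe: 3, 5, 7. Place at column 5.
Row 4: attacked by (1,6)→{3,6}; (2,1)→{1,3}; (3,5)→{4,5,6}. Safe: 2, 7, 8. Place at column 2.
Row 5: attacked by (1,6)→{2,6}; (2,1)→{1,4}; (3,5)→{3,5,7}; (4,2)→{1,2,3}. Safe: 8. Place at column 8.
Row 6: attacked by (1,6)→{1,6}; (2,1)→{1,5}; (3,5)→{2,5,8}; (4,2)→{2,4}; (5,8)→{7,8}. Safe: 3. Place at column 3.
Row 7: attacked by (1,6)→{6}; (2,1)→{1,6}; (3,5)→{1,5}; (4,2)→{2,5}; (5,8)→{6,8}; (6,3)→{2,3,4}. Safe: 7. Place at column 7.
Row 8: attacked by (1,6)→{6}; (2,1)→{1,7}; (3,5)→{5}; (4,2)→{2,6}; (5,8)→{5,8}; (6,3)→{1,3,5}; (7,7)→{6,7,8}. Safe: 4. Place at column 4.
Columns [6, 1, 5, 2, 8, 3, 7, 4], r−c [-5, 1, -2, 2, -3, 3, 0, 4], r+c [7, 3, 8, 6, 13, 9, 14, 12] are all distinct, so no two queens attack.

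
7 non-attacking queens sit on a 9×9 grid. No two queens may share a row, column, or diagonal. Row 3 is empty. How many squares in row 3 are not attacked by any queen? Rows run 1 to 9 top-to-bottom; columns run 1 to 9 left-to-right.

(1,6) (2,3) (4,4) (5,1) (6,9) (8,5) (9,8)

(1,6) attacks row 3 at column 6 and diagonals 4, 8.
(2,3) attacks row 3 at column 3 and diagonals 2, 4.
(4,4) attacks row 3 at column 4 and diagonals 3, 5.
(5,1) attacks row 3 at column 1 and diagonals 3.
(6,9) attacks row 3 at column 9 and diagonals 6.
(8,5) attacks row 3 at column 5.
(9,8) attacks row 3 at column 8 and diagonals 2.
Attacked columns: {1, 2, 3, 4, 5, 6, 8, 9}. Safe: {7}.

1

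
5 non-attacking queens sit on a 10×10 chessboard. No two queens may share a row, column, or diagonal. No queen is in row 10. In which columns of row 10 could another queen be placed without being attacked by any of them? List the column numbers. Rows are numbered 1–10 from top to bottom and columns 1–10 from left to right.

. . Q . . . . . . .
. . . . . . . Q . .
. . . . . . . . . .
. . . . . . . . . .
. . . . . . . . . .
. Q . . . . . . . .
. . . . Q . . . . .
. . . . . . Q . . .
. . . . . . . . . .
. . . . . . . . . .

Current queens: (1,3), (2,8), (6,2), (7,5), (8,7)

columns 1, 4, 10

(1,3) attacks row 10 at column 3.
(2,8) attacks row 10 at column 8.
(6,2) attacks row 10 at column 2 and diagonals 6.
(7,5) attacks row 10 at column 5 and diagonals 2, 8.
(8,7) attacks row 10 at column 7 and diagonals 5, 9.
Attacked columns: {2, 3, 5, 6, 7, 8, 9}. Safe: {1, 4, 10}.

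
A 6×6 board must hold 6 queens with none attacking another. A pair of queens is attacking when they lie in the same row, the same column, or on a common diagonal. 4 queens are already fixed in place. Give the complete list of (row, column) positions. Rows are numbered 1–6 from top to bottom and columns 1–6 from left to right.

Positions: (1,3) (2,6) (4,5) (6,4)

(1,3) (2,6) (3,2) (4,5) (5,1) (6,4)

Row 3: attacked by (1,3)→{1,3,5}; (2,6)→{5,6}; (4,5)→{4,5,6}; (6,4)→{1,4}. Safe: 2. Place at column 2.
Row 5: attacked by (1,3)→{3}; (2,6)→{3,6}; (3,2)→{2,4}; (4,5)→{4,5,6}; (6,4)→{3,4,5}. Safe: 1. Place at column 1.
Columns [3, 6, 2, 5, 1, 4], r−c [-2, -4, 1, -1, 4, 2], r+c [4, 8, 5, 9, 6, 10] are all distinct, so no two queens attack.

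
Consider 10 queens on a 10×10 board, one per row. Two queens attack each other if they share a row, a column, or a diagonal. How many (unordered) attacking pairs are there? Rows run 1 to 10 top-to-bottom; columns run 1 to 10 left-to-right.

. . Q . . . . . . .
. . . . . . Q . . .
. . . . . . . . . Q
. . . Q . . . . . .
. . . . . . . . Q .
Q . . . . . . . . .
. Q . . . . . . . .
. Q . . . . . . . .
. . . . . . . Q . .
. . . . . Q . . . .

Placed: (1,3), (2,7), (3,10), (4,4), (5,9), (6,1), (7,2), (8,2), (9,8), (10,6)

Same column: (7,2)–(8,2) (column 2).
Same diagonal: (2,7)–(7,2) (|2−7| = |7−2| = 5); (6,1)–(7,2) (|6−7| = |1−2| = 1).
Total attacking pairs: 3.

3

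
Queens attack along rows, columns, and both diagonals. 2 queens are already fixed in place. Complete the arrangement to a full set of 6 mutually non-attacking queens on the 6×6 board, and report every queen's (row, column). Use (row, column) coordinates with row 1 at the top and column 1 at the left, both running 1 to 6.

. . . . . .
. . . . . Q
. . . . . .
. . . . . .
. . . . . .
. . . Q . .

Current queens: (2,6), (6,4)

(1,3) (2,6) (3,2) (4,5) (5,1) (6,4)

Row 1: attacked by (2,6)→{5,6}; (6,4)→{4}. Safe: 1, 2, 3. Place at column 3.
Row 3: attacked by (1,3)→{1,3,5}; (2,6)→{5,6}; (6,4)→{1,4}. Safe: 2. Place at column 2.
Row 4: attacked by (1,3)→{3,6}; (2,6)→{4,6}; (3,2)→{1,2,3}; (6,4)→{2,4,6}. Safe: 5. Place at column 5.
Row 5: attacked by (1,3)→{3}; (2,6)→{3,6}; (3,2)→{2,4}; (4,5)→{4,5,6}; (6,4)→{3,4,5}. Safe: 1. Place at column 1.
Columns [3, 6, 2, 5, 1, 4], r−c [-2, -4, 1, -1, 4, 2], r+c [4, 8, 5, 9, 6, 10] are all distinct, so no two queens attack.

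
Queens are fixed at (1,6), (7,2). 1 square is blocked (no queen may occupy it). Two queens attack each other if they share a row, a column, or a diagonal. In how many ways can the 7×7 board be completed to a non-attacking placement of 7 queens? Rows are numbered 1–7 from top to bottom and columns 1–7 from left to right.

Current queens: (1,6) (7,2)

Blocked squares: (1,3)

4

Branch on row 2: col 1 → 0; col 3 → 3; col 4 → 1.
Sum: 0 + 3 + 1 = 4.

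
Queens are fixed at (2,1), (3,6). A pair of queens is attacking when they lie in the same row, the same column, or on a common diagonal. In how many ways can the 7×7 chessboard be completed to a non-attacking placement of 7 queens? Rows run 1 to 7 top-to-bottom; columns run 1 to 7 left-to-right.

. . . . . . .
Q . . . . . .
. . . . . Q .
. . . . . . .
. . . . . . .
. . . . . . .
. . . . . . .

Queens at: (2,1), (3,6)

3

Branch on row 1: col 3 → 2; col 5 → 1; col 7 → 0.
Sum: 2 + 1 + 0 = 3.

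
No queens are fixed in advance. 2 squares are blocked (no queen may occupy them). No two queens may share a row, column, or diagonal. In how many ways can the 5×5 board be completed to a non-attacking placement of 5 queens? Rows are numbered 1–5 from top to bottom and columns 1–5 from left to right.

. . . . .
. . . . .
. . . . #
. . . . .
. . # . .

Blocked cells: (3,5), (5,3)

6

Branch on row 1: col 1 → 0; col 2 → 2; col 3 → 2; col 4 → 1; col 5 → 1.
Sum: 0 + 2 + 2 + 1 + 1 = 6.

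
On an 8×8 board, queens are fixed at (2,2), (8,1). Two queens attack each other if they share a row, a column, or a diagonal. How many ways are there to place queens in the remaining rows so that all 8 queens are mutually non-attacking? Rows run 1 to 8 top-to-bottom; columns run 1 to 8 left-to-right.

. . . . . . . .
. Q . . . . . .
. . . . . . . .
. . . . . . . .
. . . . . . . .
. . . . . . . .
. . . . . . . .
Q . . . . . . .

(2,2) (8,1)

Branch on row 1: col 4 → 1; col 5 → 1; col 6 → 0; col 7 → 0.
Sum: 1 + 1 + 0 + 0 = 2.

2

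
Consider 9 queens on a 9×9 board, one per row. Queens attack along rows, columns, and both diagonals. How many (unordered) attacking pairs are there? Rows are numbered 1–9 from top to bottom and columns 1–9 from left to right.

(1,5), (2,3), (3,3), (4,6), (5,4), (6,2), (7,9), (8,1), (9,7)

Same column: (2,3)–(3,3) (column 3).
Same diagonal: (1,5)–(3,3) (|1−3| = |5−3| = 2); (4,6)–(7,9) (|4−7| = |6−9| = 3); (5,4)–(8,1) (|5−8| = |4−1| = 3); (7,9)–(9,7) (|7−9| = |9−7| = 2).
Total attacking pairs: 5.

5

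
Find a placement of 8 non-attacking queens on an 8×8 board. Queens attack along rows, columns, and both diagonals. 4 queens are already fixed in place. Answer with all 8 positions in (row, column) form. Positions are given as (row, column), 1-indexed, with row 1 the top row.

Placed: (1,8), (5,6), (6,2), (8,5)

Row 2: attacked by (1,8)→{7,8}; (5,6)→{3,6}; (6,2)→{2,6}; (8,5)→{5}. Safe: 1, 4. Place at column 4.
Row 3: attacked by (1,8)→{6,8}; (2,4)→{3,4,5}; (5,6)→{4,6,8}; (6,2)→{2,5}; (8,5)→{5}. Safe: 1, 7. Place at column 1.
Row 4: attacked by (1,8)→{5,8}; (2,4)→{2,4,6}; (3,1)→{1,2}; (5,6)→{5,6,7}; (6,2)→{2,4}; (8,5)→{1,5}. Safe: 3. Place at column 3.
Row 7: attacked by (1,8)→{2,8}; (2,4)→{4}; (3,1)→{1,5}; (4,3)→{3,6}; (5,6)→{4,6,8}; (6,2)→{1,2,3}; (8,5)→{4,5,6}. Safe: 7. Place at column 7.
Columns [8, 4, 1, 3, 6, 2, 7, 5], r−c [-7, -2, 2, 1, -1, 4, 0, 3], r+c [9, 6, 4, 7, 11, 8, 14, 13] are all distinct, so no two queens attack.

(1,8) (2,4) (3,1) (4,3) (5,6) (6,2) (7,7) (8,5)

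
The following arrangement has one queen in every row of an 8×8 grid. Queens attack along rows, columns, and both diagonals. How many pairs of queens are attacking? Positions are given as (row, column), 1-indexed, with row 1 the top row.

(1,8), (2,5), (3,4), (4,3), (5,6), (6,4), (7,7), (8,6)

Same column: (3,4)–(6,4) (column 4); (5,6)–(8,6) (column 6).
Same diagonal: (2,5)–(3,4) (|2−3| = |5−4| = 1); (2,5)–(4,3) (|2−4| = |5−3| = 2); (3,4)–(4,3) (|3−4| = |4−3| = 1); (3,4)–(5,6) (|3−5| = |4−6| = 2); (6,4)–(8,6) (|6−8| = |4−6| = 2); (7,7)–(8,6) (|7−8| = |7−6| = 1).
Total attacking pairs: 8.

8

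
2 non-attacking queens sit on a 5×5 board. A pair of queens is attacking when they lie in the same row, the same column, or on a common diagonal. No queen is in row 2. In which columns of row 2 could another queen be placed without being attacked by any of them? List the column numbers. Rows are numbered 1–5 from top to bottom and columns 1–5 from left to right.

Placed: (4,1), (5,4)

columns 2, 5

(4,1) attacks row 2 at column 1 and diagonals 3.
(5,4) attacks row 2 at column 4 and diagonals 1.
Attacked columns: {1, 3, 4}. Safe: {2, 5}.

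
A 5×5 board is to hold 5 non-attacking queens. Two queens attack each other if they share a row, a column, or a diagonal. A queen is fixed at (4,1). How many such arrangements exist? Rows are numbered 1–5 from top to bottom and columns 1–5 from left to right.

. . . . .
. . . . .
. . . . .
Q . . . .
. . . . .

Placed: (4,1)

Branch on row 1: col 2 → 1; col 3 → 0; col 5 → 1.
Sum: 1 + 0 + 1 = 2.

2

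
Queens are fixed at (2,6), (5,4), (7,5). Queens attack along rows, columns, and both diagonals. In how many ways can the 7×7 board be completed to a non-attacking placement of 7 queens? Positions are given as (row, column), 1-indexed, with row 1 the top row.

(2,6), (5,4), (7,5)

Branch on row 1: col 1 → 0; col 2 → 1; col 3 → 0.
Sum: 0 + 1 + 0 = 1.

1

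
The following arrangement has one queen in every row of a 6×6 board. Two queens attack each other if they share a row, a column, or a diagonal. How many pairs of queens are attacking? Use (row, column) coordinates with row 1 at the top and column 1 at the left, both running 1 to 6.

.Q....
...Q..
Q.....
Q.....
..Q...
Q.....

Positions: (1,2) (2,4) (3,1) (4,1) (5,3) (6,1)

4

Same column: (3,1)–(4,1) (column 1); (3,1)–(6,1) (column 1); (4,1)–(6,1) (column 1).
Same diagonal: (3,1)–(5,3) (|3−5| = |1−3| = 2).
Total attacking pairs: 4.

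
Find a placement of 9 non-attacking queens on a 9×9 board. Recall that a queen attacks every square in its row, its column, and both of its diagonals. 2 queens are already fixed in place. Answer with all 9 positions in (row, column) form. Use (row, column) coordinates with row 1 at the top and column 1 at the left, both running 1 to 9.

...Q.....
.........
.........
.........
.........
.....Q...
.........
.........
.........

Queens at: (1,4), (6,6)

Row 2: attacked by (1,4)→{3,4,5}; (6,6)→{2,6}. Safe: 1, 7, 8, 9. Place at column 1.
Row 3: attacked by (1,4)→{2,4,6}; (2,1)→{1,2}; (6,6)→{3,6,9}. Safe: 5, 7, 8. Place at column 7.
Row 4: attacked by (1,4)→{1,4,7}; (2,1)→{1,3}; (3,7)→{6,7,8}; (6,6)→{4,6,8}. Safe: 2, 5, 9. Place at column 9.
Row 5: attacked by (1,4)→{4,8}; (2,1)→{1,4}; (3,7)→{5,7,9}; (4,9)→{8,9}; (6,6)→{5,6,7}. Safe: 2, 3. Place at column 2.
Row 7: attacked by (1,4)→{4}; (2,1)→{1,6}; (3,7)→{3,7}; (4,9)→{6,9}; (5,2)→{2,4}; (6,6)→{5,6,7}. Safe: 8. Place at column 8.
Row 8: attacked by (1,4)→{4}; (2,1)→{1,7}; (3,7)→{2,7}; (4,9)→{5,9}; (5,2)→{2,5}; (6,6)→{4,6,8}; (7,8)→{7,8,9}. Safe: 3. Place at column 3.
Row 9: attacked by (1,4)→{4}; (2,1)→{1,8}; (3,7)→{1,7}; (4,9)→{4,9}; (5,2)→{2,6}; (6,6)→{3,6,9}; (7,8)→{6,8}; (8,3)→{2,3,4}. Safe: 5. Place at column 5.
Columns [4, 1, 7, 9, 2, 6, 8, 3, 5], r−c [-3, 1, -4, -5, 3, 0, -1, 5, 4], r+c [5, 3, 10, 13, 7, 12, 15, 11, 14] are all distinct, so no two queens attack.

(1,4) (2,1) (3,7) (4,9) (5,2) (6,6) (7,8) (8,3) (9,5)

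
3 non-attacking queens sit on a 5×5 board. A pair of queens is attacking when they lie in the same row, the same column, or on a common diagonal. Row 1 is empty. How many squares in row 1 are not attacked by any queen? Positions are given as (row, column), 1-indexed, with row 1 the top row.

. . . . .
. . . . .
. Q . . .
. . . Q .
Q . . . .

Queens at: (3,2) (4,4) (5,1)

1

(3,2) attacks row 1 at column 2 and diagonals 4.
(4,4) attacks row 1 at column 4 and diagonals 1.
(5,1) attacks row 1 at column 1 and diagonals 5.
Attacked columns: {1, 2, 4, 5}. Safe: {3}.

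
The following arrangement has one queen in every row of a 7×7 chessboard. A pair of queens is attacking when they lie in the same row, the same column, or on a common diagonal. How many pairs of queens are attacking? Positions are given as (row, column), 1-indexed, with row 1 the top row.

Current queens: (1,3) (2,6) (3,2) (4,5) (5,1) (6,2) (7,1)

6

Same column: (3,2)–(6,2) (column 2); (5,1)–(7,1) (column 1).
Same diagonal: (2,6)–(6,2) (|2−6| = |6−2| = 4); (2,6)–(7,1) (|2−7| = |6−1| = 5); (5,1)–(6,2) (|5−6| = |1−2| = 1); (6,2)–(7,1) (|6−7| = |2−1| = 1).
Total attacking pairs: 6.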